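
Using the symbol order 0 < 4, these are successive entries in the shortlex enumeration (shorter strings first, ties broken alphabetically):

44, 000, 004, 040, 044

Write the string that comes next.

Treat 044 as a base-2 numeral over the given alphabet and add one, carrying through any trailing 4's.

400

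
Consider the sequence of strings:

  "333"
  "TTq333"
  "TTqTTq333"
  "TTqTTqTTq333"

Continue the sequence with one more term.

TTqTTqTTqTTq333

Every step adds TTq at the front: s(k+1) = TTq·s(k).
So the next term is TTq·TTqTTqTTq333.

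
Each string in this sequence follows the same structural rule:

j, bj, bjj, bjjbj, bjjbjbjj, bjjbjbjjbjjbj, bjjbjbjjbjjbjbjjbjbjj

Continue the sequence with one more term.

bjjbjbjjbjjbjbjjbjbjjbjjbjbjjbjjbj

From term 3 onward, concatenate the last term with the second-to-last: bj·j = bjj, bjj·bj = bjjbj, …
Continuing: bjjbjbjjbjjbjbjjbjbjj · bjjbjbjjbjjbj gives term 8.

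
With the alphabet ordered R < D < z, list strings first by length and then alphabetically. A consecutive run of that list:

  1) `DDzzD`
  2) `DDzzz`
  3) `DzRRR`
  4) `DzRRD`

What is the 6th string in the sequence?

DzRDR

Continuing the enumeration 2 steps past DzRRD: DzRRD → DzRRz → (answer).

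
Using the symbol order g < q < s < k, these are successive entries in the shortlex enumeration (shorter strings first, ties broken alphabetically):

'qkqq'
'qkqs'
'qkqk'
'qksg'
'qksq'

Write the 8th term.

qkkg

Stepping forward 3 times from qksq: qksq → qkss → qksk, then the target.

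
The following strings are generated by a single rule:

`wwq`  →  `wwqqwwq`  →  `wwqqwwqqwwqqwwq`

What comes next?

Each string is two copies of the previous one joined by 'q'.
Doubling wwqqwwqqwwqqwwq with 'q' between the halves:

wwqqwwqqwwqqwwqqwwqqwwqqwwqqwwq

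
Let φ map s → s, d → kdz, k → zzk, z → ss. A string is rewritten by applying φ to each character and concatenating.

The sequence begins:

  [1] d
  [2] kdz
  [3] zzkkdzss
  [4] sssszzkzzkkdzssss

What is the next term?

Applying the rule to each of the 17 symbols of sssszzkzzkkdzssss gives the pieces s s s s ss ss zzk ss ss zzk zzk kdz ss s s s s, which concatenate to the answer.

sssssssszzksssszzkzzkkdzssssss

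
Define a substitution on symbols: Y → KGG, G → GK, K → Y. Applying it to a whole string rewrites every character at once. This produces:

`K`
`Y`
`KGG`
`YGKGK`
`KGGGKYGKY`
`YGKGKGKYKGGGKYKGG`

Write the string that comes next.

Applying the rule to each of the 17 symbols of YGKGKGKYKGGGKYKGG gives the pieces KGG GK Y GK Y GK Y KGG Y GK GK GK Y KGG Y GK GK, which concatenate to the answer.

KGGGKYGKYGKYKGGYGKGKGKYKGGYGKGK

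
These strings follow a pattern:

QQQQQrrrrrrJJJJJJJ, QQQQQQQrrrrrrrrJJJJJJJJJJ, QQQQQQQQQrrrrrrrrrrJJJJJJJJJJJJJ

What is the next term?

Reading off run lengths: Q runs 5, 7, 9; r runs 6, 8, 10; J runs 7, 10, 13 — each is linear in n, where the shown terms are n = 2, 3, 4.
For the next term, n = 5, so the run lengths are 11, 12, 16.

QQQQQQQQQQQrrrrrrrrrrrrJJJJJJJJJJJJJJJJ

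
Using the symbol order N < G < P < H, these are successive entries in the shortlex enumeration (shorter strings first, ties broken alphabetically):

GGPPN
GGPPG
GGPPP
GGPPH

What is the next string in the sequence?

The successor of GGPPH increments the rightmost position that isn't already H and resets every position after it to N.

GGPHN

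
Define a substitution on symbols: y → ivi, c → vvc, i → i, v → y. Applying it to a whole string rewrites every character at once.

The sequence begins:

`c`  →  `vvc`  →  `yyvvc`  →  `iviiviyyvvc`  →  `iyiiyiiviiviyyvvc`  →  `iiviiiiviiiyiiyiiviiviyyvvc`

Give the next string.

iiyiiiiyiiiiviiiiviiiyiiyiiviiviyyvvc

φ(iiviiiiviiiyiiyiiviiviyyvvc) expands symbol-by-symbol to i i y i i i i y i i i ivi i i ivi i i y i i y i ivi ivi y y vvc; joining the 27 pieces gives the next term.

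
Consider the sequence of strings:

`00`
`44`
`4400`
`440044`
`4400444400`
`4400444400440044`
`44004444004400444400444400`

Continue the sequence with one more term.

From term 3 onward, concatenate the last term with the second-to-last: 44·00 = 4400, 4400·44 = 440044, …
Continuing: 44004444004400444400444400 · 4400444400440044 gives term 8.

440044440044004444004444004400444400440044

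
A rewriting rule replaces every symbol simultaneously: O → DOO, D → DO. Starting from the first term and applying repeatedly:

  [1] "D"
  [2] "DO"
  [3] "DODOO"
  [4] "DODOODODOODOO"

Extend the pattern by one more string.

φ(DODOODODOODOO) expands symbol-by-symbol to DO DOO DO DOO DOO DO DOO DO DOO DOO DO DOO DOO; joining the 13 pieces gives the next term.

DODOODODOODOODODOODODOODOODODOODOO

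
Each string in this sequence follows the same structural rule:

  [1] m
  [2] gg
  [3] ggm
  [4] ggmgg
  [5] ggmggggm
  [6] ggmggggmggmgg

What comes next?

This is a Fibonacci-style word recurrence s(k) = s(k−1)·s(k−2): e.g. gg·m = ggm.
The next term joins ggmggggmggmgg and ggmggggm.

ggmggggmggmggggmggggm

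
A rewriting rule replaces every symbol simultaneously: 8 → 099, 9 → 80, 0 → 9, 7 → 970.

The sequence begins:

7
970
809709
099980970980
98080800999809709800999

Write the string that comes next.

φ(98080800999809709800999) expands symbol-by-symbol to 80 099 9 099 9 099 9 9 80 80 80 099 9 80 970 9 80 099 9 9 80 80 80; joining the 23 pieces gives the next term.

80099909990999980808009998097098009999808080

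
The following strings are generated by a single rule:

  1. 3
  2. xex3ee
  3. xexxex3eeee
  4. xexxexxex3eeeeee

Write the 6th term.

Every step adds xex to the front and ee to the end of the previous string.
From xexxexxex3eeeeee, 2 further steps: xexxexxex3eeeeee → xexxexxexxex3eeeeeeee → (answer).

xexxexxexxexxex3eeeeeeeeee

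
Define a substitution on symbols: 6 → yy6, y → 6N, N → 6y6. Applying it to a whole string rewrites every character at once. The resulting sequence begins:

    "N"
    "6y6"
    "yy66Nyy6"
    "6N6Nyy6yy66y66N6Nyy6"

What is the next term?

Replace each of the 20 characters of 6N6Nyy6yy66y66N6Nyy6 in place — yy6 6y6 yy6 6y6 6N 6N yy6 6N 6N yy6 yy6 6N yy6 yy6 6y6 yy6 6y6 6N 6N yy6 — and concatenate.

yy66y6yy66y66N6Nyy66N6Nyy6yy66Nyy6yy66y6yy66y66N6Nyy6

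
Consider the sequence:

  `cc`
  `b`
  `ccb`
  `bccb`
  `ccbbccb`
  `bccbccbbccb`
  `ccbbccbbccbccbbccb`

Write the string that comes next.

bccbccbbccbccbbccbbccbccbbccb

From term 3 onward, concatenate the second-to-last term with the last: cc·b = ccb, b·ccb = bccb, …
Continuing: bccbccbbccb · ccbbccbbccbccbbccb gives term 8.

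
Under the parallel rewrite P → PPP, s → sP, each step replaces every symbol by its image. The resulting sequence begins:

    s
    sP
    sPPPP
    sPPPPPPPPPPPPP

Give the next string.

Applying the rule to each of the 14 symbols of sPPPPPPPPPPPPP gives the pieces sP PPP PPP PPP PPP PPP PPP PPP PPP PPP PPP PPP PPP PPP, which concatenate to the answer.

sPPPPPPPPPPPPPPPPPPPPPPPPPPPPPPPPPPPPPPPP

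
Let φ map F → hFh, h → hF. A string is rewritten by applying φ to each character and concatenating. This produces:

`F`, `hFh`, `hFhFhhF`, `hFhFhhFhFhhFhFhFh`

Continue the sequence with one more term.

Rewriting the 17 symbols of hFhFhhFhFhhFhFhFh one by one yields hF hFh hF hFh hF hF hFh hF hFh hF hF hFh hF hFh hF hFh hF; concatenated:

hFhFhhFhFhhFhFhFhhFhFhhFhFhFhhFhFhhFhFhhF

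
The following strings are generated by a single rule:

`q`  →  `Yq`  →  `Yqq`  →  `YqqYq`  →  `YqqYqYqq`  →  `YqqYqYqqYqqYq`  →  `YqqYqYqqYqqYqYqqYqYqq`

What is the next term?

This is a Fibonacci-style word recurrence s(k) = s(k−1)·s(k−2): e.g. Yq·q = Yqq.
So term 8 is YqqYqYqqYqqYqYqqYqYqq·YqqYqYqqYqqYq.

YqqYqYqqYqqYqYqqYqYqqYqqYqYqqYqqYq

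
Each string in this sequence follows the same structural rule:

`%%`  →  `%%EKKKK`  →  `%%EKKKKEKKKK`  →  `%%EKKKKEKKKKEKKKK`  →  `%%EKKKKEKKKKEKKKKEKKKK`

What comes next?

%%EKKKKEKKKKEKKKKEKKKKEKKKK

Every step adds EKKKK to the end: s(k+1) = s(k)·EKKKK.
One more step from %%EKKKKEKKKKEKKKKEKKKK gives the answer.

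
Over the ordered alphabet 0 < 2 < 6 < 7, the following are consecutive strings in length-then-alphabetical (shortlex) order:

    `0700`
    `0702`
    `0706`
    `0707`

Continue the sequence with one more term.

The successor of 0707 increments the rightmost position that isn't already 7 and resets every position after it to 0.

0720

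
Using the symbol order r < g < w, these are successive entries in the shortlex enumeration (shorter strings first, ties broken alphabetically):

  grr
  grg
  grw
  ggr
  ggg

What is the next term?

Find the rightmost character of ggg below w, bump it to the next letter, and reset everything to its right to r.

ggw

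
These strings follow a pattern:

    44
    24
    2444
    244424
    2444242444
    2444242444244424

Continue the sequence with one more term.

This is a Fibonacci-style word recurrence s(k) = s(k−1)·s(k−2): e.g. 24·44 = 2444.
Continuing: 2444242444244424 · 2444242444 gives term 7.

24442424442444242444242444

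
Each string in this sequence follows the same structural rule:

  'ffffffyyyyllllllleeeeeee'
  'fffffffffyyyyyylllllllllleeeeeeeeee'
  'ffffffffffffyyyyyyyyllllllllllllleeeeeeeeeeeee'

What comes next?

fffffffffffffffyyyyyyyyyylllllllllllllllleeeeeeeeeeeeeeee

Reading off run lengths: f runs 6, 9, 12; y runs 4, 6, 8; l runs 7, 10, 13; e runs 7, 10, 13 — each is linear in n, where the shown terms are n = 2, 3, 4.
For the next term, n = 5, so the run lengths are 15, 10, 16, 16.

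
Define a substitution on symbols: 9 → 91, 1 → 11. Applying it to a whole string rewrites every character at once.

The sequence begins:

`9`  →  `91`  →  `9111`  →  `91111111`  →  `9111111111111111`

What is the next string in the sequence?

Applying the rule to each of the 16 symbols of 9111111111111111 gives the pieces 91 11 11 11 11 11 11 11 11 11 11 11 11 11 11 11, which concatenate to the answer.

91111111111111111111111111111111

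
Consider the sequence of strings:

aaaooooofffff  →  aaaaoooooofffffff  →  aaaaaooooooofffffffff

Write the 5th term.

aaaaaaaooooooooofffffffffffff

Reading off run lengths: a runs 3, 4, 5; o runs 5, 6, 7; f runs 5, 7, 9 — each is linear in n, where the shown terms are n = 3, 4, 5.
Setting n = 7 gives 7, 9, 13 characters in each block.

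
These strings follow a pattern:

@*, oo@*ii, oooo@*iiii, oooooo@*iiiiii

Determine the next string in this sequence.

s(k+1) = oo·s(k)·ii, so each term gains oo as a prefix and ii as a suffix.
So the next term is oo·oooooo@*iiiiii·ii.

oooooooo@*iiiiiiii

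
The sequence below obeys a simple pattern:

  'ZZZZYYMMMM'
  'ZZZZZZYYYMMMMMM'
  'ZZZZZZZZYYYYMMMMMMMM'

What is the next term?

ZZZZZZZZZZYYYYYMMMMMMMMMM

The n-th term is 2n Z's then n Y's then 2n M's, where the shown terms are n = 2, 3, 4.
At n = 5 the blocks have lengths 10, 5, 10.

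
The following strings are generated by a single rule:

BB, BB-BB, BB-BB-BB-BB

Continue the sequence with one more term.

s(k+1) = s(k)·-·s(k) — each term doubles the last with '-' between the halves.
So the next term is two copies of BB-BB-BB-BB with '-' between the halves.

BB-BB-BB-BB-BB-BB-BB-BB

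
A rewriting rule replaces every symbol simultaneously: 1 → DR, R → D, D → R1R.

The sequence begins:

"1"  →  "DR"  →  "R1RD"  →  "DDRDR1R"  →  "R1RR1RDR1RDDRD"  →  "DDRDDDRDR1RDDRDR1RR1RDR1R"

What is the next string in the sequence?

Rewriting the 25 symbols of DDRDDDRDR1RDDRDR1RR1RDR1R one by one yields R1R R1R D R1R R1R R1R D R1R D DR D R1R R1R D R1R D DR D D DR D R1R D DR D; concatenated:

R1RR1RDR1RR1RR1RDR1RDDRDR1RR1RDR1RDDRDDDRDR1RDDRD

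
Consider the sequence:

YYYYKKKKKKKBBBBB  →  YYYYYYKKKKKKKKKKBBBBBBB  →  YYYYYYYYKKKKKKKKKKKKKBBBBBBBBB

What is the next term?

Term n consists of 2n Y's, followed by 3n+1 K's, followed by 2n+1 B's, where the shown terms are n = 2, 3, 4.
Setting n = 5 gives 10, 16, 11 characters in each block.

YYYYYYYYYYKKKKKKKKKKKKKKKKBBBBBBBBBBB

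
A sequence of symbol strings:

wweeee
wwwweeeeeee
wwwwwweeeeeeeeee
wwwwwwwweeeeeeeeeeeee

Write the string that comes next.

wwwwwwwwwweeeeeeeeeeeeeeee

The n-th term is 2n w's then 3n+1 e's (n = 1, 2, …).
At n = 5 the blocks have lengths 10, 16.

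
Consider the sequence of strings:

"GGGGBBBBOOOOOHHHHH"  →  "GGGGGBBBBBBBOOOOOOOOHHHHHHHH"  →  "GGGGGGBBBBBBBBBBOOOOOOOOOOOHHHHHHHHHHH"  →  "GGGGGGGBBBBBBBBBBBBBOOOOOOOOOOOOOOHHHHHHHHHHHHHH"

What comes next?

GGGGGGGGBBBBBBBBBBBBBBBBOOOOOOOOOOOOOOOOOHHHHHHHHHHHHHHHHH

Each string has the form G^{n+3} B^{3n+1} O^{3n+2} H^{3n+2} (n = 1, 2, …).
For the next term, n = 5, so the run lengths are 8, 16, 17, 17.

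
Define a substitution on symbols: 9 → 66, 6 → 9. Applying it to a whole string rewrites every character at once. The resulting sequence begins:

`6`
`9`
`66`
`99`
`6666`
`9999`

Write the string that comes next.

66666666

Apply φ to 9999 symbol by symbol: 9→66, 9→66, 9→66, 9→66; joined: 66 66 66 66.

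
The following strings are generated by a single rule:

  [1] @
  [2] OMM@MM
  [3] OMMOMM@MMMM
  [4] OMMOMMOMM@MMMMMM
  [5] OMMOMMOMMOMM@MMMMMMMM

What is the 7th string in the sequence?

OMMOMMOMMOMMOMMOMM@MMMMMMMMMMMM

s(k+1) = OMM·s(k)·MM, so each term gains OMM as a prefix and MM as a suffix.
From OMMOMMOMMOMM@MMMMMMMM, 2 further steps: OMMOMMOMMOMM@MMMMMMMM → OMMOMMOMMOMMOMM@MMMMMMMMMM → (answer).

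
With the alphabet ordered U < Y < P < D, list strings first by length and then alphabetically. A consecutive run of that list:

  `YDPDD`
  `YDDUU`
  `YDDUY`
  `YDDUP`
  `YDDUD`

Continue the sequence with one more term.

The successor of YDDUD increments the rightmost position that isn't already D and resets every position after it to U.

YDDYU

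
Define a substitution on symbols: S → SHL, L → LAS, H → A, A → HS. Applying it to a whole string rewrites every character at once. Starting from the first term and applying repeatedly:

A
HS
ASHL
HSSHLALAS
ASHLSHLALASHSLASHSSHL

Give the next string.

HSSHLALASSHLALASHSLASHSSHLASHLLASHSSHLASHLSHLALAS

φ(ASHLSHLALASHSLASHSSHL) expands symbol-by-symbol to HS SHL A LAS SHL A LAS HS LAS HS SHL A SHL LAS HS SHL A SHL SHL A LAS; joining the 21 pieces gives the next term.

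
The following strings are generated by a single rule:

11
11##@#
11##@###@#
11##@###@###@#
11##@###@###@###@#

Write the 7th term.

The strings grow by a fixed suffix ##@# each time.
From 11##@###@###@###@#, 2 further steps: 11##@###@###@###@# → 11##@###@###@###@###@# → (answer).

11##@###@###@###@###@###@#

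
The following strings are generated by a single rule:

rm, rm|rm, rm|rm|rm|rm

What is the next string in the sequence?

Every step duplicates the string with '|' between the halves.
So the next term is two copies of rm|rm|rm|rm with '|' between the halves.

rm|rm|rm|rm|rm|rm|rm|rm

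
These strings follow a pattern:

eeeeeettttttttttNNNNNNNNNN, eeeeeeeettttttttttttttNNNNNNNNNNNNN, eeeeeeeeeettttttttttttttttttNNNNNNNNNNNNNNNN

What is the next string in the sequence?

Term n consists of 2n e's, followed by 4n-2 t's, followed by 3n+1 N's, where the shown terms are n = 3, 4, 5.
Setting n = 6 gives 12, 22, 19 characters in each block.

eeeeeeeeeeeettttttttttttttttttttttNNNNNNNNNNNNNNNNNNN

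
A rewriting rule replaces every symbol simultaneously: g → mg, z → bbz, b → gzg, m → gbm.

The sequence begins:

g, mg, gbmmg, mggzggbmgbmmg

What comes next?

gbmmgmgbbzmgmggzggbmmggzggbmgbmmg

Replace each of the 13 characters of mggzggbmgbmmg in place — gbm mg mg bbz mg mg gzg gbm mg gzg gbm gbm mg — and concatenate.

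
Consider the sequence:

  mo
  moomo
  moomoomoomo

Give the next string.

Each string is two copies of the previous one joined by 'o'.
Doubling moomoomoomo with 'o' between the halves:

moomoomoomoomoomoomoomo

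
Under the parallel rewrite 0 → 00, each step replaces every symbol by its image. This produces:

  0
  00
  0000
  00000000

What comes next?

Expanding 00000000: 0→00, 0→00, 0→00, 0→00, 0→00, 0→00, 0→00, 0→00. Concatenated: 00 00 00 00 00 00 00 00.

0000000000000000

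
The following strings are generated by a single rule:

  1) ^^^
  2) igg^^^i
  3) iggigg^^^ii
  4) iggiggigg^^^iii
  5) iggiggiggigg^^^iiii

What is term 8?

iggiggiggiggiggiggigg^^^iiiiiii

s(k+1) = igg·s(k)·i, so each term gains igg as a prefix and i as a suffix.
From iggiggiggigg^^^iiii, 3 further steps: iggiggiggigg^^^iiii → iggiggiggiggigg^^^iiiii → iggiggiggiggiggigg^^^iiiiii → (answer).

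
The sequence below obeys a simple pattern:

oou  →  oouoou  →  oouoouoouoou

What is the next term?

Every step duplicates the string.
So the next term is two copies of oouoouoouoou.

oouoouoouoouoouoouoouoou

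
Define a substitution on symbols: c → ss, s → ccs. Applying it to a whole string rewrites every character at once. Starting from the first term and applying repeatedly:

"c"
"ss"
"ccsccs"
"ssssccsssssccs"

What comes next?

φ(ssssccsssssccs) expands symbol-by-symbol to ccs ccs ccs ccs ss ss ccs ccs ccs ccs ccs ss ss ccs; joining the 14 pieces gives the next term.

ccsccsccsccsssssccsccsccsccsccsssssccs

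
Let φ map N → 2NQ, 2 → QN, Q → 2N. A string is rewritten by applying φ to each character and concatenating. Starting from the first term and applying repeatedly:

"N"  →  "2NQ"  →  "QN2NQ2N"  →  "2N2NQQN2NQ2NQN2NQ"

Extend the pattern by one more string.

Rewriting the 17 symbols of 2N2NQQN2NQ2NQN2NQ one by one yields QN 2NQ QN 2NQ 2N 2N 2NQ QN 2NQ 2N QN 2NQ 2N 2NQ QN 2NQ 2N; concatenated:

QN2NQQN2NQ2N2N2NQQN2NQ2NQN2NQ2N2NQQN2NQ2N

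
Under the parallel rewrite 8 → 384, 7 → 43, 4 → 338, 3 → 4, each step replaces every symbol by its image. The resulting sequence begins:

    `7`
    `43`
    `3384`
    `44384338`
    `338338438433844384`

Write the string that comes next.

Rewriting the 18 symbols of 338338438433844384 one by one yields 4 4 384 4 4 384 338 4 384 338 4 4 384 338 338 4 384 338; concatenated:

44384443843384384338443843383384384338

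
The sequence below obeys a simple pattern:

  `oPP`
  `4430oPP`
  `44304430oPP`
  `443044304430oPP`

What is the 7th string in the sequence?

Every step adds 4430 at the front: s(k+1) = 4430·s(k).
From 443044304430oPP, 3 further steps: 443044304430oPP → 4430443044304430oPP → 44304430443044304430oPP → (answer).

443044304430443044304430oPP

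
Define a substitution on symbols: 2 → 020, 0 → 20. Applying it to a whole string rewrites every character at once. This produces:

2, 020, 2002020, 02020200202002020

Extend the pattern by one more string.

Replace each of the 17 characters of 02020200202002020 in place — 20 020 20 020 20 020 20 20 020 20 020 20 20 020 20 020 20 — and concatenate.

20020200202002020200202002020200202002020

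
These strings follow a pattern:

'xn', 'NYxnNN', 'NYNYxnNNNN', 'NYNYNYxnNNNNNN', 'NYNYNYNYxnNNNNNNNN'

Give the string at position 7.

NYNYNYNYNYNYxnNNNNNNNNNNNN

s(k+1) = NY·s(k)·NN, so each term gains NY as a prefix and NN as a suffix.
From NYNYNYNYxnNNNNNNNN, 2 further steps: NYNYNYNYxnNNNNNNNN → NYNYNYNYNYxnNNNNNNNNNN → (answer).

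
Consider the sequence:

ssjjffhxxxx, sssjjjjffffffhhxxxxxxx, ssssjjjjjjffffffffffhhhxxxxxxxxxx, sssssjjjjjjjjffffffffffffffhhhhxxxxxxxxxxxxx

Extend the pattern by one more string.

ssssssjjjjjjjjjjffffffffffffffffffhhhhhxxxxxxxxxxxxxxxx

The n-th term is n+1 s's then 2n j's then 4n-2 f's then n h's then 3n+1 x's (n = 1, 2, …).
At n = 5 the blocks have lengths 6, 10, 18, 5, 16.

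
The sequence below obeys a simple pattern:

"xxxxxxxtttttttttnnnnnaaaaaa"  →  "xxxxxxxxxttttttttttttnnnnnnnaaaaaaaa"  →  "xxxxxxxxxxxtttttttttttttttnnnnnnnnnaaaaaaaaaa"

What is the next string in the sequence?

xxxxxxxxxxxxxttttttttttttttttttnnnnnnnnnnnaaaaaaaaaaaa

Each string has the form x^{2n+1} t^{3n} n^{2n-1} a^{2n}, where the shown terms are n = 3, 4, 5.
Setting n = 6 gives 13, 18, 11, 12 characters in each block.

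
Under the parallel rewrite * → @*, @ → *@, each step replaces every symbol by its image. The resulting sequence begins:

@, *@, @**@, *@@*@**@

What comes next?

@**@*@@**@@*@**@

Rewriting each symbol of *@@*@**@: *→@*, @→*@, @→*@, *→@*, @→*@, *→@*, *→@*, @→*@, which concatenates to @* *@ *@ @* *@ @* @* *@.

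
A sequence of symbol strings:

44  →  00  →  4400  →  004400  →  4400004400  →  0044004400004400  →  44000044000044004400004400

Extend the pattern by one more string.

004400440000440044000044000044004400004400

Each term (from the third on) is the two preceding terms concatenated in order: term 3 = 44·00 = 4400.
The next term joins 0044004400004400 and 44000044000044004400004400.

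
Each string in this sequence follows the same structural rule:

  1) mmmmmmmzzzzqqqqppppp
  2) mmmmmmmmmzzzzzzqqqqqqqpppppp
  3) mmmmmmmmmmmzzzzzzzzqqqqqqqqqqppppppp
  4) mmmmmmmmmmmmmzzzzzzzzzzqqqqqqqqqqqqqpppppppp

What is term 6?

Reading off run lengths: m runs 7, 9, 11, 13; z runs 4, 6, 8, 10; q runs 4, 7, 10, 13; p runs 5, 6, 7, 8 — each is linear in n, where the shown terms are n = 2, 3, 4, 5.
At n = 7 the blocks have lengths 17, 14, 19, 10.

mmmmmmmmmmmmmmmmmzzzzzzzzzzzzzzqqqqqqqqqqqqqqqqqqqpppppppppp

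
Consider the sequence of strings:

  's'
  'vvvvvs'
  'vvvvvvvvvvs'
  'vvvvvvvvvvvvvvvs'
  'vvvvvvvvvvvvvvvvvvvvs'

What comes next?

Each term is the previous one with vvvvv prepended.
Applying this once more to vvvvvvvvvvvvvvvvvvvvs:

vvvvvvvvvvvvvvvvvvvvvvvvvs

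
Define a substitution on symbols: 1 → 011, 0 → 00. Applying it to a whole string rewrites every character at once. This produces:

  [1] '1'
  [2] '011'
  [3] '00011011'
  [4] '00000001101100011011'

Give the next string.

000000000000000110110001101100000001101100011011

Replace each of the 20 characters of 00000001101100011011 in place — 00 00 00 00 00 00 00 011 011 00 011 011 00 00 00 011 011 00 011 011 — and concatenate.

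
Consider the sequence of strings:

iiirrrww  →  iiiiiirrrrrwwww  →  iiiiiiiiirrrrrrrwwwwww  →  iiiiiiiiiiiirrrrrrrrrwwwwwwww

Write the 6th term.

Term n consists of 3n i's, followed by 2n+1 r's, followed by 2n w's (n = 1, 2, …).
Setting n = 6 gives 18, 13, 12 characters in each block.

iiiiiiiiiiiiiiiiiirrrrrrrrrrrrrwwwwwwwwwwww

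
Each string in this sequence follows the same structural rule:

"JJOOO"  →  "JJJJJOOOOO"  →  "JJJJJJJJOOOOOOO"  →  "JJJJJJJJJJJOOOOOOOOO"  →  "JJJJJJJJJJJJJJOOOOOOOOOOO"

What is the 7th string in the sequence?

Term n consists of 3n-1 J's, followed by 2n+1 O's (n = 1, 2, …).
For term 7, n = 7, so the run lengths are 20, 15.

JJJJJJJJJJJJJJJJJJJJOOOOOOOOOOOOOOO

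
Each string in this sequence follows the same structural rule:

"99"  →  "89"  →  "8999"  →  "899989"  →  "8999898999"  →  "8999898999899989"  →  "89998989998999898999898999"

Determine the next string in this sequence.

From term 3 onward, concatenate the last term with the second-to-last: 89·99 = 8999, 8999·89 = 899989, …
So term 8 is 89998989998999898999898999·8999898999899989.

899989899989998989998989998999898999899989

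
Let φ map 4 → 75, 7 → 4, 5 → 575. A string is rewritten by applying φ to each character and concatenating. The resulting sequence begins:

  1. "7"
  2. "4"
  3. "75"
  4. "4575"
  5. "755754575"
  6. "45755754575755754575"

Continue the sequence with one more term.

Rewriting the 20 symbols of 45755754575755754575 one by one yields 75 575 4 575 575 4 575 75 575 4 575 4 575 575 4 575 75 575 4 575; concatenated:

755754575575457575575457545755754575755754575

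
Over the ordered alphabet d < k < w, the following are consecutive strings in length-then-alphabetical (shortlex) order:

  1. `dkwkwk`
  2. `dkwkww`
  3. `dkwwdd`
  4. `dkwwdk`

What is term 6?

dkwwkd

Continuing the enumeration 2 steps past dkwwdk: dkwwdk → dkwwdw → (answer).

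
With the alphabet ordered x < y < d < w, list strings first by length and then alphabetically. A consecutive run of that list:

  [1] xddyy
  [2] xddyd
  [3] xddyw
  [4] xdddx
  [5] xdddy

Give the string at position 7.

xdddw

Stepping forward 2 times from xdddy: xdddy → xdddd, then the target.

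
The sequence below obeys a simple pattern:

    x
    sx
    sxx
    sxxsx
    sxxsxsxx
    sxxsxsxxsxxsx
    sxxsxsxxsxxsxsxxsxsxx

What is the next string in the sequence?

sxxsxsxxsxxsxsxxsxsxxsxxsxsxxsxxsx

From term 3 onward, concatenate the last term with the second-to-last: sx·x = sxx, sxx·sx = sxxsx, …
The next term joins sxxsxsxxsxxsxsxxsxsxx and sxxsxsxxsxxsx.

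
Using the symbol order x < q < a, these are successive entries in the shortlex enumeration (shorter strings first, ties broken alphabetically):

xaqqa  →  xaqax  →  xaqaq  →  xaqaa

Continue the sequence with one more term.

xaaxx

Treat xaqaa as a base-3 numeral over the given alphabet and add one, carrying through any trailing a's.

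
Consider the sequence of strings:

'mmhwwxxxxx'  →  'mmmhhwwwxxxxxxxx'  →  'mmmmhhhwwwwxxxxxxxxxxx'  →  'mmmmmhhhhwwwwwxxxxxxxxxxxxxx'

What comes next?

mmmmmmhhhhhwwwwwwxxxxxxxxxxxxxxxxx

Each string has the form m^{n+1} h^{n} w^{n+1} x^{3n+2} (n = 1, 2, …).
Setting n = 5 gives 6, 5, 6, 17 characters in each block.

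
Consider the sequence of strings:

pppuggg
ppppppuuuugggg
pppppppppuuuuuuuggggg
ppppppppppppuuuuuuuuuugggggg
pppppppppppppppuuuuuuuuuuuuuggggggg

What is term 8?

Each string has the form p^{3n} u^{3n-2} g^{n+2} (n = 1, 2, …).
For term 8, n = 8, so the run lengths are 24, 22, 10.

ppppppppppppppppppppppppuuuuuuuuuuuuuuuuuuuuuugggggggggg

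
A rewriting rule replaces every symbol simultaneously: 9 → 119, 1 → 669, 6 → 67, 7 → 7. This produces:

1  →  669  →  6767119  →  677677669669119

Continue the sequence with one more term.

Rewriting the 15 symbols of 677677669669119 one by one yields 67 7 7 67 7 7 67 67 119 67 67 119 669 669 119; concatenated:

6777677767671196767119669669119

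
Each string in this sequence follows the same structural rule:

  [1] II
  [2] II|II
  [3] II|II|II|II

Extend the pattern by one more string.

Every step duplicates the string with '|' between the halves.
So the next term is two copies of II|II|II|II with '|' between the halves.

II|II|II|II|II|II|II|II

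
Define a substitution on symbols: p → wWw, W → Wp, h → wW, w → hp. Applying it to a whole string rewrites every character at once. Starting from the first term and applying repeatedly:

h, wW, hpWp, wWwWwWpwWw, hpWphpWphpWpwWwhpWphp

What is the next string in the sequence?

Applying the rule to each of the 21 symbols of hpWphpWphpWpwWwhpWphp gives the pieces wW wWw Wp wWw wW wWw Wp wWw wW wWw Wp wWw hp Wp hp wW wWw Wp wWw wW wWw, which concatenate to the answer.

wWwWwWpwWwwWwWwWpwWwwWwWwWpwWwhpWphpwWwWwWpwWwwWwWw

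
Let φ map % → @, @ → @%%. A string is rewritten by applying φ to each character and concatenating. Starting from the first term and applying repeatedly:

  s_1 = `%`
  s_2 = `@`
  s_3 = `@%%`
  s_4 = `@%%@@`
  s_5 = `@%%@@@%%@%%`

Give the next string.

Apply φ to @%%@@@%%@%% symbol by symbol: @→@%%, %→@, %→@, @→@%%, @→@%%, @→@%%, %→@, %→@, @→@%%, %→@, %→@; joined: @%% @ @ @%% @%% @%% @ @ @%% @ @.

@%%@@@%%@%%@%%@@@%%@@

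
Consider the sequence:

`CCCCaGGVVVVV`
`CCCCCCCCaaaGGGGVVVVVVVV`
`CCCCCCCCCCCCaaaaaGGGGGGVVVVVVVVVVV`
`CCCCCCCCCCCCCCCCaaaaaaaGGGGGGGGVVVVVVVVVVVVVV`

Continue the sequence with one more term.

CCCCCCCCCCCCCCCCCCCCaaaaaaaaaGGGGGGGGGGVVVVVVVVVVVVVVVVV

Reading off run lengths: C runs 4, 8, 12, 16; a runs 1, 3, 5, 7; G runs 2, 4, 6, 8; V runs 5, 8, 11, 14 — each is linear in n (n = 1, 2, …).
At n = 5 the blocks have lengths 20, 9, 10, 17.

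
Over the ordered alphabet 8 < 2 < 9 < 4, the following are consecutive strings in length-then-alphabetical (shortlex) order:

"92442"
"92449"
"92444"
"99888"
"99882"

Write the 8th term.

Stepping forward 3 times from 99882: 99882 → 99889 → 99884, then the target.

99828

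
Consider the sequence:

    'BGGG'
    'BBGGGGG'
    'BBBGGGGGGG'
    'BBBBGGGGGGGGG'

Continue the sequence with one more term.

The n-th term is n B's then 2n+1 G's (n = 1, 2, …).
For the next term, n = 5, so the run lengths are 5, 11.

BBBBBGGGGGGGGGGG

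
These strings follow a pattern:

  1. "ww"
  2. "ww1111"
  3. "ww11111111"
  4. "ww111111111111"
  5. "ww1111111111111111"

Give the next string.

ww11111111111111111111

Each term is the previous one with 1111 appended.
So the next term is ww1111111111111111·1111.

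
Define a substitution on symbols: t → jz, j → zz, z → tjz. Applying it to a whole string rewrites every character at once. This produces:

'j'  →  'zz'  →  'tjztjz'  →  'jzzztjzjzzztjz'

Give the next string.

zztjztjztjzjzzztjzzztjztjztjzjzzztjz

Replace each of the 14 characters of jzzztjzjzzztjz in place — zz tjz tjz tjz jz zz tjz zz tjz tjz tjz jz zz tjz — and concatenate.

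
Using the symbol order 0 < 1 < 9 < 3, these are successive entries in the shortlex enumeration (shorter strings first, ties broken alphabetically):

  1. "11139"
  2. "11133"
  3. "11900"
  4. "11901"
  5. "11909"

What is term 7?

Advancing 2 positions from 11909 through 11909 → 11903 reaches term 7.

11910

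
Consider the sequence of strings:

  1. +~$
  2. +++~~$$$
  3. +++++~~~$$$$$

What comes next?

Reading off run lengths: + runs 1, 3, 5; ~ runs 1, 2, 3; $ runs 1, 3, 5 — each is linear in n (n = 1, 2, …).
At n = 4 the blocks have lengths 7, 4, 7.

+++++++~~~~$$$$$$$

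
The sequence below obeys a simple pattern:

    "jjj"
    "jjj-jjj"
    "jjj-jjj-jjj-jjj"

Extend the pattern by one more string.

Every step duplicates the string with '-' between the halves.
So the next term is two copies of jjj-jjj-jjj-jjj with '-' between the halves.

jjj-jjj-jjj-jjj-jjj-jjj-jjj-jjj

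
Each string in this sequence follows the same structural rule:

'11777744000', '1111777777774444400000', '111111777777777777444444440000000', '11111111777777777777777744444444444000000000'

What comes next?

1111111111777777777777777777774444444444444400000000000

Each string has the form 1^{2n} 7^{4n} 4^{3n-1} 0^{2n+1} (n = 1, 2, …).
Setting n = 5 gives 10, 20, 14, 11 characters in each block.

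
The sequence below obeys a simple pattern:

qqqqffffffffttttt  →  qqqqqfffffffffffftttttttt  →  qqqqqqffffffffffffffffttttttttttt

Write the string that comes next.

Reading off run lengths: q runs 4, 5, 6; f runs 8, 12, 16; t runs 5, 8, 11 — each is linear in n, where the shown terms are n = 2, 3, 4.
At n = 5 the blocks have lengths 7, 20, 14.

qqqqqqqfffffffffffffffffffftttttttttttttt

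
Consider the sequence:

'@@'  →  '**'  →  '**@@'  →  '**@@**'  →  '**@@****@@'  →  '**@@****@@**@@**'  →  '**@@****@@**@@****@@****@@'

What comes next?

From term 3 onward, concatenate the last term with the second-to-last: **·@@ = **@@, **@@·** = **@@**, …
So term 8 is **@@****@@**@@****@@****@@·**@@****@@**@@**.

**@@****@@**@@****@@****@@**@@****@@**@@**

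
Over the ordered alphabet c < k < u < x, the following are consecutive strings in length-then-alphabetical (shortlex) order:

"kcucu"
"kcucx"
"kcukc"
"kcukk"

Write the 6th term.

Advancing 2 positions from kcukk through kcukk → kcuku reaches term 6.

kcukx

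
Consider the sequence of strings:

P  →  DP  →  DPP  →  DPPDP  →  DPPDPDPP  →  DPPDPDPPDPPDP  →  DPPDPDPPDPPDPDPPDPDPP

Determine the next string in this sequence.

DPPDPDPPDPPDPDPPDPDPPDPPDPDPPDPPDP

Each term (from the third on) is the previous term followed by the one before it: term 3 = DP·P = DPP.
So term 8 is DPPDPDPPDPPDPDPPDPDPP·DPPDPDPPDPPDP.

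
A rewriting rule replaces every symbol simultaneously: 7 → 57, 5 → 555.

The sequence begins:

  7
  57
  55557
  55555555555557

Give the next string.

Applying the rule to each of the 14 symbols of 55555555555557 gives the pieces 555 555 555 555 555 555 555 555 555 555 555 555 555 57, which concatenate to the answer.

55555555555555555555555555555555555555557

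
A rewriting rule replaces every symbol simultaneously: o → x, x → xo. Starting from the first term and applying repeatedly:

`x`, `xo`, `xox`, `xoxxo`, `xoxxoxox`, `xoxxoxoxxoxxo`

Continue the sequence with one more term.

xoxxoxoxxoxxoxoxxoxox

Replace each of the 13 characters of xoxxoxoxxoxxo in place — xo x xo xo x xo x xo xo x xo xo x — and concatenate.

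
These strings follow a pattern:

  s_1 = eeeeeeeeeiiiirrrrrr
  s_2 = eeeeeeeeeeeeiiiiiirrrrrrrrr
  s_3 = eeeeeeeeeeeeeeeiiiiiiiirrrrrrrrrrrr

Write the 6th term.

Reading off run lengths: e runs 9, 12, 15; i runs 4, 6, 8; r runs 6, 9, 12 — each is linear in n, where the shown terms are n = 2, 3, 4.
At n = 7 the blocks have lengths 24, 14, 21.

eeeeeeeeeeeeeeeeeeeeeeeeiiiiiiiiiiiiiirrrrrrrrrrrrrrrrrrrrr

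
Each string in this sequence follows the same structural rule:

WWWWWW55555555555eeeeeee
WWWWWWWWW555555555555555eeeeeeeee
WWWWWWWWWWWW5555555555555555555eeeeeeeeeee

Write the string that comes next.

WWWWWWWWWWWWWWW55555555555555555555555eeeeeeeeeeeee

Each string has the form W^{3n} 5^{4n+3} e^{2n+3}, where the shown terms are n = 2, 3, 4.
At n = 5 the blocks have lengths 15, 23, 13.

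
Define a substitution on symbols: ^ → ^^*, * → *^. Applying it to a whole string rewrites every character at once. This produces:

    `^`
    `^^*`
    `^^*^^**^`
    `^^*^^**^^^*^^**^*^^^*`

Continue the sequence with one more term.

Rewriting the 21 symbols of ^^*^^**^^^*^^**^*^^^* one by one yields ^^* ^^* *^ ^^* ^^* *^ *^ ^^* ^^* ^^* *^ ^^* ^^* *^ *^ ^^* *^ ^^* ^^* ^^* *^; concatenated:

^^*^^**^^^*^^**^*^^^*^^*^^**^^^*^^**^*^^^**^^^*^^*^^**^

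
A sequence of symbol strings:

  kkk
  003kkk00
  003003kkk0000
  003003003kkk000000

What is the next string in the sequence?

s(k+1) = 003·s(k)·00, so each term gains 003 as a prefix and 00 as a suffix.
One more step from 003003003kkk000000 gives the answer.

003003003003kkk00000000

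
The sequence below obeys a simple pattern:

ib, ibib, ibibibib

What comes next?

s(k+1) = s(k)·s(k) — each term doubles the last.
Doubling ibibibib:

ibibibibibibibib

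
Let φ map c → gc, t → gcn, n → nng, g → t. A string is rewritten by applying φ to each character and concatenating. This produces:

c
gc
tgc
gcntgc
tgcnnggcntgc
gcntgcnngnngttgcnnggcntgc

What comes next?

tgcnnggcntgcnngnngtnngnngtgcngcntgcnngnngttgcnnggcntgc

φ(gcntgcnngnngttgcnnggcntgc) expands symbol-by-symbol to t gc nng gcn t gc nng nng t nng nng t gcn gcn t gc nng nng t t gc nng gcn t gc; joining the 25 pieces gives the next term.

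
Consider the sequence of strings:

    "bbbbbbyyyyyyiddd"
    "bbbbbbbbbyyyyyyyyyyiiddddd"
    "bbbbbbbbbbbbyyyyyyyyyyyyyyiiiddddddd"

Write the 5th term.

bbbbbbbbbbbbbbbbbbyyyyyyyyyyyyyyyyyyyyyyiiiiiddddddddddd

The n-th term is 3n b's then 4n-2 y's then n-1 i's then 2n-1 d's, where the shown terms are n = 2, 3, 4.
Setting n = 6 gives 18, 22, 5, 11 characters in each block.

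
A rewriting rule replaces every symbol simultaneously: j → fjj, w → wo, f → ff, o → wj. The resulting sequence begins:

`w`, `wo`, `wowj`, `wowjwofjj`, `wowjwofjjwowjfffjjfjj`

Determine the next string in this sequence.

wowjwofjjwowjfffjjfjjwowjwofjjfffffffjjfjjfffjjfjj

Applying the rule to each of the 21 symbols of wowjwofjjwowjfffjjfjj gives the pieces wo wj wo fjj wo wj ff fjj fjj wo wj wo fjj ff ff ff fjj fjj ff fjj fjj, which concatenate to the answer.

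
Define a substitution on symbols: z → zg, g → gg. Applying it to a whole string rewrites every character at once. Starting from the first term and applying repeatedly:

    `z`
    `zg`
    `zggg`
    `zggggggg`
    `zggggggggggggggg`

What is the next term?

zggggggggggggggggggggggggggggggg

Applying the rule to each of the 16 symbols of zggggggggggggggg gives the pieces zg gg gg gg gg gg gg gg gg gg gg gg gg gg gg gg, which concatenate to the answer.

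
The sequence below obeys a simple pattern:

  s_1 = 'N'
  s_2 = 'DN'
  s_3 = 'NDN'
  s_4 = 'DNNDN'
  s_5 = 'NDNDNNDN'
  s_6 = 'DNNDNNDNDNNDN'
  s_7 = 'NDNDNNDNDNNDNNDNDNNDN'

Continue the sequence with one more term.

Each term (from the third on) is the two preceding terms concatenated in order: term 3 = N·DN = NDN.
Continuing: DNNDNNDNDNNDN · NDNDNNDNDNNDNNDNDNNDN gives term 8.

DNNDNNDNDNNDNNDNDNNDNDNNDNNDNDNNDN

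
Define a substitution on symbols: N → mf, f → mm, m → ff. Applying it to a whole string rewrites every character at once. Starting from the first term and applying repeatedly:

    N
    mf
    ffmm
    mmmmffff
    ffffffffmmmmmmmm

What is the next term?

φ(ffffffffmmmmmmmm) expands symbol-by-symbol to mm mm mm mm mm mm mm mm ff ff ff ff ff ff ff ff; joining the 16 pieces gives the next term.

mmmmmmmmmmmmmmmmffffffffffffffff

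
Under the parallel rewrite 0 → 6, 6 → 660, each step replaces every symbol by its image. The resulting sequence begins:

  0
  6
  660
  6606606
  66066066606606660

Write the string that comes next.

Rewriting the 17 symbols of 66066066606606660 one by one yields 660 660 6 660 660 6 660 660 660 6 660 660 6 660 660 660 6; concatenated:

66066066606606660660660666066066606606606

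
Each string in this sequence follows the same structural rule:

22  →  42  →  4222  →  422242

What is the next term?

4222424222

From term 3 onward, concatenate the last term with the second-to-last: 42·22 = 4222, 4222·42 = 422242, …
Continuing: 422242 · 4222 gives term 5.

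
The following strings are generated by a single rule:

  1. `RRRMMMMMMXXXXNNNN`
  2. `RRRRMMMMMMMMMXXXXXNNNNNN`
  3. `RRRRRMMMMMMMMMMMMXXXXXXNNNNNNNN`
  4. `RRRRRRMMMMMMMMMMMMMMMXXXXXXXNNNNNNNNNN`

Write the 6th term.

RRRRRRRRMMMMMMMMMMMMMMMMMMMMMXXXXXXXXXNNNNNNNNNNNNNN

The n-th term is n+1 R's then 3n M's then n+2 X's then 2n N's, where the shown terms are n = 2, 3, 4, 5.
Setting n = 7 gives 8, 21, 9, 14 characters in each block.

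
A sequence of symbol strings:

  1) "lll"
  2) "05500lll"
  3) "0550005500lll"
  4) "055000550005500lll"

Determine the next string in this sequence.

Each term is the previous one with 05500 prepended.
Applying this once more to 055000550005500lll:

05500055000550005500lll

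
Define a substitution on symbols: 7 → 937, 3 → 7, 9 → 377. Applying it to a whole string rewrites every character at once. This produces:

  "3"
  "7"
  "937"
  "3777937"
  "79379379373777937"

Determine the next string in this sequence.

93737779373777937377793779379379373777937

φ(79379379373777937) expands symbol-by-symbol to 937 377 7 937 377 7 937 377 7 937 7 937 937 937 377 7 937; joining the 17 pieces gives the next term.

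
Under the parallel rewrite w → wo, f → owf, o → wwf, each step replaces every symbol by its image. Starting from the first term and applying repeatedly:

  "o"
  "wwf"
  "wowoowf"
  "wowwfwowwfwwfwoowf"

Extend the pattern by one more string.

wowwfwowoowfwowwfwowoowfwowoowfwowwfwwfwoowf

Applying the rule to each of the 18 symbols of wowwfwowwfwwfwoowf gives the pieces wo wwf wo wo owf wo wwf wo wo owf wo wo owf wo wwf wwf wo owf, which concatenate to the answer.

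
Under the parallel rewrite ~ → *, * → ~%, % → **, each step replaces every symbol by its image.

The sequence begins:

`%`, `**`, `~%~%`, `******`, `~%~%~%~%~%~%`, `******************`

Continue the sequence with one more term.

Rewriting the 18 symbols of ****************** one by one yields ~% ~% ~% ~% ~% ~% ~% ~% ~% ~% ~% ~% ~% ~% ~% ~% ~% ~%; concatenated:

~%~%~%~%~%~%~%~%~%~%~%~%~%~%~%~%~%~%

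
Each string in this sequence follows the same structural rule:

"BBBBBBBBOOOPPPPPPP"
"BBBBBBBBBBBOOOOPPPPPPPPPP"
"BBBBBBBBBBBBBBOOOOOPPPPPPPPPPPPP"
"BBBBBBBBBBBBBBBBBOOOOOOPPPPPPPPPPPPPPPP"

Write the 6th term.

BBBBBBBBBBBBBBBBBBBBBBBOOOOOOOOPPPPPPPPPPPPPPPPPPPPPP

Each string has the form B^{3n+2} O^{n+1} P^{3n+1}, where the shown terms are n = 2, 3, 4, 5.
For term 6, n = 7, so the run lengths are 23, 8, 22.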